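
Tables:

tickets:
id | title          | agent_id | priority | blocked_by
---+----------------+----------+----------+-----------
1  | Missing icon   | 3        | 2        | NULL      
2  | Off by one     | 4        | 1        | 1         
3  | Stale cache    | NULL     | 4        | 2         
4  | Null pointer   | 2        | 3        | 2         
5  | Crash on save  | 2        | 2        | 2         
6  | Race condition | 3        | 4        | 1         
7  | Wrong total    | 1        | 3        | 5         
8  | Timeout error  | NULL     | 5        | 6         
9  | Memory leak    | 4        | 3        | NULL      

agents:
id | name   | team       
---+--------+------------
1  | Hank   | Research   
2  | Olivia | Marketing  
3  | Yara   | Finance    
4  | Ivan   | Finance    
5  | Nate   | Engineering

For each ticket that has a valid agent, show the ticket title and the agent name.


INNER JOIN keeps only tickets rows whose agent_id matches an id in agents. Walk through each ticket:
  - ticket 1 (Missing icon): agent_id=3 -> matches Yara
  - ticket 2 (Off by one): agent_id=4 -> matches Ivan
  - ticket 3 (Stale cache): agent_id=NULL, no match -> dropped
  - ticket 4 (Null pointer): agent_id=2 -> matches Olivia
  - ticket 5 (Crash on save): agent_id=2 -> matches Olivia
  - ticket 6 (Race condition): agent_id=3 -> matches Yara
  - ticket 7 (Wrong total): agent_id=1 -> matches Hank
  - ticket 8 (Timeout error): agent_id=NULL, no match -> dropped
  - ticket 9 (Memory leak): agent_id=4 -> matches Ivan
So 2 of 9 rows are dropped.

SQL:
SELECT a.title, b.name AS agent
FROM tickets a
INNER JOIN agents b ON a.agent_id = b.id

Result:
title          | agent 
---------------+-------
Missing icon   | Yara  
Off by one     | Ivan  
Null pointer   | Olivia
Crash on save  | Olivia
Race condition | Yara  
Wrong total    | Hank  
Memory leak    | Ivan  


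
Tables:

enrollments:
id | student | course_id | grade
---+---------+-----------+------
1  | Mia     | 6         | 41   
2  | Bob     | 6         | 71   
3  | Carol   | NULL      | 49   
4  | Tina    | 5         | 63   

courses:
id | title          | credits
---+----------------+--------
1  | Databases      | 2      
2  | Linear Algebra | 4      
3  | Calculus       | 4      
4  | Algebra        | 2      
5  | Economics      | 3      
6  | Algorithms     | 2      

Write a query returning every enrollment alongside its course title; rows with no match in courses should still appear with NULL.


LEFT JOIN keeps every row from enrollments (the left table); where course_id has no match in courses, the course columns become NULL. Walk through each enrollment:
  - enrollment 1 (Mia): course_id=6 -> matches Algorithms
  - enrollment 2 (Bob): course_id=6 -> matches Algorithms
  - enrollment 3 (Carol): course_id=NULL, no match -> kept with NULL
  - enrollment 4 (Tina): course_id=5 -> matches Economics
All 4 rows appear; 1 has NULL course.

SQL:
SELECT a.student, b.title AS course
FROM enrollments a
LEFT JOIN courses b ON a.course_id = b.id

Result:
student | course    
--------+-----------
Mia     | Algorithms
Bob     | Algorithms
Carol   | NULL      
Tina    | Economics 


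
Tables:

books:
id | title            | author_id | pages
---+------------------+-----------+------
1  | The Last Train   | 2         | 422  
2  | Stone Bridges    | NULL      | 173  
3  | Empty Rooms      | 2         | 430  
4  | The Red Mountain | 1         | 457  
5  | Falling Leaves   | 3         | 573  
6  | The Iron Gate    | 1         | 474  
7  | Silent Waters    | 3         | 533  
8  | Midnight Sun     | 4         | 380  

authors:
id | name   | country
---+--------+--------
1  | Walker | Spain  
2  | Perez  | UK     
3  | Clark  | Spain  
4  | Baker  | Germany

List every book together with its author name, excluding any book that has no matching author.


INNER JOIN keeps only books rows whose author_id matches an id in authors. Walk through each book:
  - book 1 (The Last Train): author_id=2 -> matches Perez
  - book 2 (Stone Bridges): author_id=NULL, no match -> dropped
  - book 3 (Empty Rooms): author_id=2 -> matches Perez
  - book 4 (The Red Mountain): author_id=1 -> matches Walker
  - book 5 (Falling Leaves): author_id=3 -> matches Clark
  - book 6 (The Iron Gate): author_id=1 -> matches Walker
  - book 7 (Silent Waters): author_id=3 -> matches Clark
  - book 8 (Midnight Sun): author_id=4 -> matches Baker
So 1 of 8 rows is dropped.

SQL:
SELECT a.title, b.name AS author
FROM books a
INNER JOIN authors b ON a.author_id = b.id

Result:
title            | author
-----------------+-------
The Last Train   | Perez 
Empty Rooms      | Perez 
The Red Mountain | Walker
Falling Leaves   | Clark 
The Iron Gate    | Walker
Silent Waters    | Clark 
Midnight Sun     | Baker 


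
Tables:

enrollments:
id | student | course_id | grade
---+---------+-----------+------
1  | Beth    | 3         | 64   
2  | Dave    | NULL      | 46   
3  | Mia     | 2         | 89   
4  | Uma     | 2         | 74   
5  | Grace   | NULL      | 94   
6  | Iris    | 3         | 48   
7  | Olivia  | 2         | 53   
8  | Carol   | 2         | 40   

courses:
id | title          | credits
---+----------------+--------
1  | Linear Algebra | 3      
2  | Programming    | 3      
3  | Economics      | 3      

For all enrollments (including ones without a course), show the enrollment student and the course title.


LEFT JOIN keeps every row from enrollments (the left table); where course_id has no match in courses, the course columns become NULL. Walk through each enrollment:
  - enrollment 1 (Beth): course_id=3 -> matches Economics
  - enrollment 2 (Dave): course_id=NULL, no match -> kept with NULL
  - enrollment 3 (Mia): course_id=2 -> matches Programming
  - enrollment 4 (Uma): course_id=2 -> matches Programming
  - enrollment 5 (Grace): course_id=NULL, no match -> kept with NULL
  - enrollment 6 (Iris): course_id=3 -> matches Economics
  - enrollment 7 (Olivia): course_id=2 -> matches Programming
  - enrollment 8 (Carol): course_id=2 -> matches Programming
All 8 rows appear; 2 have NULL course.

SQL:
SELECT a.student, b.title AS course
FROM enrollments a
LEFT JOIN courses b ON a.course_id = b.id

Result:
student | course     
--------+------------
Beth    | Economics  
Dave    | NULL       
Mia     | Programming
Uma     | Programming
Grace   | NULL       
Iris    | Economics  
Olivia  | Programming
Carol   | Programming


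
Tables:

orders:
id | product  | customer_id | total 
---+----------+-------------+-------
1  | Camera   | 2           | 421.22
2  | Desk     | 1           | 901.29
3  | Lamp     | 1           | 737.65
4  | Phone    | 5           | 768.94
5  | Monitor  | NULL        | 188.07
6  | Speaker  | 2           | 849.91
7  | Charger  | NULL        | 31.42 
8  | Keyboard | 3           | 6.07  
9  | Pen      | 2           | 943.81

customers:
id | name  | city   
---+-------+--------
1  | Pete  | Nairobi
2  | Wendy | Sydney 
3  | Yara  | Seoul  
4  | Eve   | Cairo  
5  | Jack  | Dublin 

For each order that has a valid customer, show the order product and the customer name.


INNER JOIN keeps only orders rows whose customer_id matches an id in customers. Walk through each order:
  - order 1 (Camera): customer_id=2 -> matches Wendy
  - order 2 (Desk): customer_id=1 -> matches Pete
  - order 3 (Lamp): customer_id=1 -> matches Pete
  - order 4 (Phone): customer_id=5 -> matches Jack
  - order 5 (Monitor): customer_id=NULL, no match -> dropped
  - order 6 (Speaker): customer_id=2 -> matches Wendy
  - order 7 (Charger): customer_id=NULL, no match -> dropped
  - order 8 (Keyboard): customer_id=3 -> matches Yara
  - order 9 (Pen): customer_id=2 -> matches Wendy
So 2 of 9 rows are dropped.

SQL:
SELECT a.product, b.name AS customer
FROM orders a
INNER JOIN customers b ON a.customer_id = b.id

Result:
product  | customer
---------+---------
Camera   | Wendy   
Desk     | Pete    
Lamp     | Pete    
Phone    | Jack    
Speaker  | Wendy   
Keyboard | Yara    
Pen      | Wendy   


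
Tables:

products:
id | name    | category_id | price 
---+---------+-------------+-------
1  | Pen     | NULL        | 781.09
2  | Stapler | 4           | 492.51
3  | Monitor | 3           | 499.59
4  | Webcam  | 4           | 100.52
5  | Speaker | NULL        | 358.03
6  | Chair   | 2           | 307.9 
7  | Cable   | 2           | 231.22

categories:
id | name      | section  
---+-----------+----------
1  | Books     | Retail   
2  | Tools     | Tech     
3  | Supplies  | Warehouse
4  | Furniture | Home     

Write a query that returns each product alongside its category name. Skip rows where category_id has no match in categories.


INNER JOIN keeps only products rows whose category_id matches an id in categories. Walk through each product:
  - product 1 (Pen): category_id=NULL, no match -> dropped
  - product 2 (Stapler): category_id=4 -> matches Furniture
  - product 3 (Monitor): category_id=3 -> matches Supplies
  - product 4 (Webcam): category_id=4 -> matches Furniture
  - product 5 (Speaker): category_id=NULL, no match -> dropped
  - product 6 (Chair): category_id=2 -> matches Tools
  - product 7 (Cable): category_id=2 -> matches Tools
So 2 of 7 rows are dropped.

SQL:
SELECT a.name, b.name AS category
FROM products a
INNER JOIN categories b ON a.category_id = b.id

Result:
name    | category 
--------+----------
Stapler | Furniture
Monitor | Supplies 
Webcam  | Furniture
Chair   | Tools    
Cable   | Tools    


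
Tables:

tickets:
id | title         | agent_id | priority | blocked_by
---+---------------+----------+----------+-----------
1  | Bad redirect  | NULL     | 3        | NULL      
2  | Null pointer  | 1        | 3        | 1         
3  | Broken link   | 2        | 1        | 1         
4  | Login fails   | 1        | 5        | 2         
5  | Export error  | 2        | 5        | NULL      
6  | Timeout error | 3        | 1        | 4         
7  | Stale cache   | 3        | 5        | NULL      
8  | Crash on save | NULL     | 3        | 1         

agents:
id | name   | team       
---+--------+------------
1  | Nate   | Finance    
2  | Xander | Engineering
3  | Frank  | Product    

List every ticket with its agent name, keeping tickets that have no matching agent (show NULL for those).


LEFT JOIN keeps every row from tickets (the left table); where agent_id has no match in agents, the agent columns become NULL. Walk through each ticket:
  - ticket 1 (Bad redirect): agent_id=NULL, no match -> kept with NULL
  - ticket 2 (Null pointer): agent_id=1 -> matches Nate
  - ticket 3 (Broken link): agent_id=2 -> matches Xander
  - ticket 4 (Login fails): agent_id=1 -> matches Nate
  - ticket 5 (Export error): agent_id=2 -> matches Xander
  - ticket 6 (Timeout error): agent_id=3 -> matches Frank
  - ticket 7 (Stale cache): agent_id=3 -> matches Frank
  - ticket 8 (Crash on save): agent_id=NULL, no match -> kept with NULL
All 8 rows appear; 2 have NULL agent.

SQL:
SELECT a.title, b.name AS agent
FROM tickets a
LEFT JOIN agents b ON a.agent_id = b.id

Result:
title         | agent 
--------------+-------
Bad redirect  | NULL  
Null pointer  | Nate  
Broken link   | Xander
Login fails   | Nate  
Export error  | Xander
Timeout error | Frank 
Stale cache   | Frank 
Crash on save | NULL  


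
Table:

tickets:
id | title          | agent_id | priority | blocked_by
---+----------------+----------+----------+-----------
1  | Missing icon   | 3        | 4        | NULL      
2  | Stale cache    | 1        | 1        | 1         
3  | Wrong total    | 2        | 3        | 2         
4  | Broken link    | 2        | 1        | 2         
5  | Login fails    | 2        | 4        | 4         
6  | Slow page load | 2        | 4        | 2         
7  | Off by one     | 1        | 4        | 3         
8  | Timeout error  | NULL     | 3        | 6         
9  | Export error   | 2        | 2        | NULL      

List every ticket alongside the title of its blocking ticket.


This is a self-join: tickets is joined to a second copy of itself, matching each row's blocked_by to another row's id. Use LEFT JOIN so rows with blocked_by=NULL are kept.
  - ticket 1 (Missing icon): blocked_by=NULL -> NULL
  - ticket 2 (Stale cache): blocked_by=1 -> Missing icon
  - ticket 3 (Wrong total): blocked_by=2 -> Stale cache
  - ticket 4 (Broken link): blocked_by=2 -> Stale cache
  - ticket 5 (Login fails): blocked_by=4 -> Broken link
  - ticket 6 (Slow page load): blocked_by=2 -> Stale cache
  - ticket 7 (Off by one): blocked_by=3 -> Wrong total
  - ticket 8 (Timeout error): blocked_by=6 -> Slow page load
  - ticket 9 (Export error): blocked_by=NULL -> NULL

SQL:
SELECT a.title AS item, b.title AS blocked_by
FROM tickets a
LEFT JOIN tickets b ON a.blocked_by = b.id

Result:
item           | blocked_by    
---------------+---------------
Missing icon   | NULL          
Stale cache    | Missing icon  
Wrong total    | Stale cache   
Broken link    | Stale cache   
Login fails    | Broken link   
Slow page load | Stale cache   
Off by one     | Wrong total   
Timeout error  | Slow page load
Export error   | NULL          


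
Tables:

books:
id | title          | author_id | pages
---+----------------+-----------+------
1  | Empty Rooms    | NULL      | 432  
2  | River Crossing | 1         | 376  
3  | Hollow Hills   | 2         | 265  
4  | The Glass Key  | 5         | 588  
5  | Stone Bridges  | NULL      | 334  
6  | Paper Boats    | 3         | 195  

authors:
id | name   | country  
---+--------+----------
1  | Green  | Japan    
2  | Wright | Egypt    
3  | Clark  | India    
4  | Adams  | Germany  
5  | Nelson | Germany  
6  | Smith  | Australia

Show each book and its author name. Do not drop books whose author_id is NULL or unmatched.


LEFT JOIN keeps every row from books (the left table); where author_id has no match in authors, the author columns become NULL. Walk through each book:
  - book 1 (Empty Rooms): author_id=NULL, no match -> kept with NULL
  - book 2 (River Crossing): author_id=1 -> matches Green
  - book 3 (Hollow Hills): author_id=2 -> matches Wright
  - book 4 (The Glass Key): author_id=5 -> matches Nelson
  - book 5 (Stone Bridges): author_id=NULL, no match -> kept with NULL
  - book 6 (Paper Boats): author_id=3 -> matches Clark
All 6 rows appear; 2 have NULL author.

SQL:
SELECT a.title, b.name AS author
FROM books a
LEFT JOIN authors b ON a.author_id = b.id

Result:
title          | author
---------------+-------
Empty Rooms    | NULL  
River Crossing | Green 
Hollow Hills   | Wright
The Glass Key  | Nelson
Stone Bridges  | NULL  
Paper Boats    | Clark 


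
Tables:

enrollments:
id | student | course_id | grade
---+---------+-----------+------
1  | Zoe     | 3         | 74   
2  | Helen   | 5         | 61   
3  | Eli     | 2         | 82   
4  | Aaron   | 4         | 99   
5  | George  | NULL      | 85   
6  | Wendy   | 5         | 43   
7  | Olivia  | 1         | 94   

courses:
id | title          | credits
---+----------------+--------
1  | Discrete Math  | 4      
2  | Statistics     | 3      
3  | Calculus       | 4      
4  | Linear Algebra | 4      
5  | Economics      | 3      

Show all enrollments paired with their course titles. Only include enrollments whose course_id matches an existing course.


INNER JOIN keeps only enrollments rows whose course_id matches an id in courses. Walk through each enrollment:
  - enrollment 1 (Zoe): course_id=3 -> matches Calculus
  - enrollment 2 (Helen): course_id=5 -> matches Economics
  - enrollment 3 (Eli): course_id=2 -> matches Statistics
  - enrollment 4 (Aaron): course_id=4 -> matches Linear Algebra
  - enrollment 5 (George): course_id=NULL, no match -> dropped
  - enrollment 6 (Wendy): course_id=5 -> matches Economics
  - enrollment 7 (Olivia): course_id=1 -> matches Discrete Math
So 1 of 7 rows is dropped.

SQL:
SELECT a.student, b.title AS course
FROM enrollments a
INNER JOIN courses b ON a.course_id = b.id

Result:
student | course        
--------+---------------
Zoe     | Calculus      
Helen   | Economics     
Eli     | Statistics    
Aaron   | Linear Algebra
Wendy   | Economics     
Olivia  | Discrete Math 


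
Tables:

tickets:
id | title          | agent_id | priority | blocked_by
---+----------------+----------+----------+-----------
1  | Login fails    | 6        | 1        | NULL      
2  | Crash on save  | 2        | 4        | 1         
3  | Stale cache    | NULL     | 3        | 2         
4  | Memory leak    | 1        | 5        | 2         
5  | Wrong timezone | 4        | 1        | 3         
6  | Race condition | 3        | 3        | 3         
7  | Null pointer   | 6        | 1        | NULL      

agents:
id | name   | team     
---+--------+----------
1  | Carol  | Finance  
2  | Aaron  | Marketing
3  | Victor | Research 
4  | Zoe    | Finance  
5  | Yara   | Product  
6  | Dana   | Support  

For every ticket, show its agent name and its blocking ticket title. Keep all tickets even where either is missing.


Two LEFT JOINs from the same base table tickets: one to agents via agent_id, one to tickets itself via blocked_by. Both are LEFT so every ticket is preserved.
Match against agents:
  - ticket 1 (Login fails): agent_id=6 -> matches Dana
  - ticket 2 (Crash on save): agent_id=2 -> matches Aaron
  - ticket 3 (Stale cache): agent_id=NULL, no match -> kept with NULL
  - ticket 4 (Memory leak): agent_id=1 -> matches Carol
  - ticket 5 (Wrong timezone): agent_id=4 -> matches Zoe
  - ticket 6 (Race condition): agent_id=3 -> matches Victor
  - ticket 7 (Null pointer): agent_id=6 -> matches Dana
Match against tickets (self):
  - ticket 1 (Login fails): blocked_by=NULL -> NULL
  - ticket 2 (Crash on save): blocked_by=1 -> Login fails
  - ticket 3 (Stale cache): blocked_by=2 -> Crash on save
  - ticket 4 (Memory leak): blocked_by=2 -> Crash on save
  - ticket 5 (Wrong timezone): blocked_by=3 -> Stale cache
  - ticket 6 (Race condition): blocked_by=3 -> Stale cache
  - ticket 7 (Null pointer): blocked_by=NULL -> NULL

SQL:
SELECT a.title, b.name AS agent, c.title AS blocked_by
FROM tickets a
LEFT JOIN agents b ON a.agent_id = b.id
LEFT JOIN tickets c ON a.blocked_by = c.id

Result:
title          | agent  | blocked_by   
---------------+--------+--------------
Login fails    | Dana   | NULL         
Crash on save  | Aaron  | Login fails  
Stale cache    | NULL   | Crash on save
Memory leak    | Carol  | Crash on save
Wrong timezone | Zoe    | Stale cache  
Race condition | Victor | Stale cache  
Null pointer   | Dana   | NULL         


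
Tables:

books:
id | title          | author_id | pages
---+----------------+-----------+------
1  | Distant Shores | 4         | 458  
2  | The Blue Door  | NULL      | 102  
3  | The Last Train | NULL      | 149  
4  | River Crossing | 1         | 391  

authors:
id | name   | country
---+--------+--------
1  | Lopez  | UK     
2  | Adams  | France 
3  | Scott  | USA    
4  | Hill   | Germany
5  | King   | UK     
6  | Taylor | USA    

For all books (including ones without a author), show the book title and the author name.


LEFT JOIN keeps every row from books (the left table); where author_id has no match in authors, the author columns become NULL. Walk through each book:
  - book 1 (Distant Shores): author_id=4 -> matches Hill
  - book 2 (The Blue Door): author_id=NULL, no match -> kept with NULL
  - book 3 (The Last Train): author_id=NULL, no match -> kept with NULL
  - book 4 (River Crossing): author_id=1 -> matches Lopez
All 4 rows appear; 2 have NULL author.

SQL:
SELECT a.title, b.name AS author
FROM books a
LEFT JOIN authors b ON a.author_id = b.id

Result:
title          | author
---------------+-------
Distant Shores | Hill  
The Blue Door  | NULL  
The Last Train | NULL  
River Crossing | Lopez 


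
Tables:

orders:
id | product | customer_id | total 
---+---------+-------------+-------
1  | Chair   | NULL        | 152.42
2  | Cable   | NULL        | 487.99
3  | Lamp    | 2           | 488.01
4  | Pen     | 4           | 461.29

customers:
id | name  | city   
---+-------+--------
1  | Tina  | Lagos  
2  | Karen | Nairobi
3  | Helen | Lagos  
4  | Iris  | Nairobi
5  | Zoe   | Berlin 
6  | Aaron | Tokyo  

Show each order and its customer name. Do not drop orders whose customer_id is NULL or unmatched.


LEFT JOIN keeps every row from orders (the left table); where customer_id has no match in customers, the customer columns become NULL. Walk through each order:
  - order 1 (Chair): customer_id=NULL, no match -> kept with NULL
  - order 2 (Cable): customer_id=NULL, no match -> kept with NULL
  - order 3 (Lamp): customer_id=2 -> matches Karen
  - order 4 (Pen): customer_id=4 -> matches Iris
All 4 rows appear; 2 have NULL customer.

SQL:
SELECT a.product, b.name AS customer
FROM orders a
LEFT JOIN customers b ON a.customer_id = b.id

Result:
product | customer
--------+---------
Chair   | NULL    
Cable   | NULL    
Lamp    | Karen   
Pen     | Iris    


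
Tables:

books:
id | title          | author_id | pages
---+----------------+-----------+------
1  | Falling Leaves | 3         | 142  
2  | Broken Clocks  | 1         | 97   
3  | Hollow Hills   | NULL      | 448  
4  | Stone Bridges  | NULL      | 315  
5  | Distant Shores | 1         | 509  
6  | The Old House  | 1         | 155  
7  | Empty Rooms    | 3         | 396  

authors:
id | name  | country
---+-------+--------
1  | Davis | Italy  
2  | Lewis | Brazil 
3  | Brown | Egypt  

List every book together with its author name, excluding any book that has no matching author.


INNER JOIN keeps only books rows whose author_id matches an id in authors. Walk through each book:
  - book 1 (Falling Leaves): author_id=3 -> matches Brown
  - book 2 (Broken Clocks): author_id=1 -> matches Davis
  - book 3 (Hollow Hills): author_id=NULL, no match -> dropped
  - book 4 (Stone Bridges): author_id=NULL, no match -> dropped
  - book 5 (Distant Shores): author_id=1 -> matches Davis
  - book 6 (The Old House): author_id=1 -> matches Davis
  - book 7 (Empty Rooms): author_id=3 -> matches Brown
So 2 of 7 rows are dropped.

SQL:
SELECT a.title, b.name AS author
FROM books a
INNER JOIN authors b ON a.author_id = b.id

Result:
title          | author
---------------+-------
Falling Leaves | Brown 
Broken Clocks  | Davis 
Distant Shores | Davis 
The Old House  | Davis 
Empty Rooms    | Brown 


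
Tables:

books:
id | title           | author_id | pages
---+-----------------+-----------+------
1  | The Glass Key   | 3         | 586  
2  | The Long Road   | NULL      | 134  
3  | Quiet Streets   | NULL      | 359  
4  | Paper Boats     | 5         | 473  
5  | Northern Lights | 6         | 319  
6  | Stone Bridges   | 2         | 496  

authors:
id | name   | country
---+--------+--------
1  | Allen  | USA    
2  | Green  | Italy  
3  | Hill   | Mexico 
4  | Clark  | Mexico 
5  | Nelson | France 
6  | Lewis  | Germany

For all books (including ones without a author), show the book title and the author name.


LEFT JOIN keeps every row from books (the left table); where author_id has no match in authors, the author columns become NULL. Walk through each book:
  - book 1 (The Glass Key): author_id=3 -> matches Hill
  - book 2 (The Long Road): author_id=NULL, no match -> kept with NULL
  - book 3 (Quiet Streets): author_id=NULL, no match -> kept with NULL
  - book 4 (Paper Boats): author_id=5 -> matches Nelson
  - book 5 (Northern Lights): author_id=6 -> matches Lewis
  - book 6 (Stone Bridges): author_id=2 -> matches Green
All 6 rows appear; 2 have NULL author.

SQL:
SELECT a.title, b.name AS author
FROM books a
LEFT JOIN authors b ON a.author_id = b.id

Result:
title           | author
----------------+-------
The Glass Key   | Hill  
The Long Road   | NULL  
Quiet Streets   | NULL  
Paper Boats     | Nelson
Northern Lights | Lewis 
Stone Bridges   | Green 


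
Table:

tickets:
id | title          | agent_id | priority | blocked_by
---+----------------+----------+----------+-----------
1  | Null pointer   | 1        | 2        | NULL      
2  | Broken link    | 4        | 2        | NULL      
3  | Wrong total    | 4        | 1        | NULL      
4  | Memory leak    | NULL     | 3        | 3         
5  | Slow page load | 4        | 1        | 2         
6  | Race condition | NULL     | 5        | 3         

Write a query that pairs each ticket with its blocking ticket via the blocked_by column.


This is a self-join: tickets is joined to a second copy of itself, matching each row's blocked_by to another row's id. Use LEFT JOIN so rows with blocked_by=NULL are kept.
  - ticket 1 (Null pointer): blocked_by=NULL -> NULL
  - ticket 2 (Broken link): blocked_by=NULL -> NULL
  - ticket 3 (Wrong total): blocked_by=NULL -> NULL
  - ticket 4 (Memory leak): blocked_by=3 -> Wrong total
  - ticket 5 (Slow page load): blocked_by=2 -> Broken link
  - ticket 6 (Race condition): blocked_by=3 -> Wrong total

SQL:
SELECT a.title AS item, b.title AS blocked_by
FROM tickets a
LEFT JOIN tickets b ON a.blocked_by = b.id

Result:
item           | blocked_by 
---------------+------------
Null pointer   | NULL       
Broken link    | NULL       
Wrong total    | NULL       
Memory leak    | Wrong total
Slow page load | Broken link
Race condition | Wrong total


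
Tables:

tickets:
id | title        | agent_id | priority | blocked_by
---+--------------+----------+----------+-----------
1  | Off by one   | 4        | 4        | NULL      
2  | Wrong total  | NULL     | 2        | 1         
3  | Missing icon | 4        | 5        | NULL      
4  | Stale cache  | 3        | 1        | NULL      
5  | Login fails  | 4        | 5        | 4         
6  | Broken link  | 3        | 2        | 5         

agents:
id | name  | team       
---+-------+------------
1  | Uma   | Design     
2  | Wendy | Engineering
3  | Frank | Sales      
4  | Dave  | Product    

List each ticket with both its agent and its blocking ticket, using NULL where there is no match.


Two LEFT JOINs from the same base table tickets: one to agents via agent_id, one to tickets itself via blocked_by. Both are LEFT so every ticket is preserved.
Match against agents:
  - ticket 1 (Off by one): agent_id=4 -> matches Dave
  - ticket 2 (Wrong total): agent_id=NULL, no match -> kept with NULL
  - ticket 3 (Missing icon): agent_id=4 -> matches Dave
  - ticket 4 (Stale cache): agent_id=3 -> matches Frank
  - ticket 5 (Login fails): agent_id=4 -> matches Dave
  - ticket 6 (Broken link): agent_id=3 -> matches Frank
Match against tickets (self):
  - ticket 1 (Off by one): blocked_by=NULL -> NULL
  - ticket 2 (Wrong total): blocked_by=1 -> Off by one
  - ticket 3 (Missing icon): blocked_by=NULL -> NULL
  - ticket 4 (Stale cache): blocked_by=NULL -> NULL
  - ticket 5 (Login fails): blocked_by=4 -> Stale cache
  - ticket 6 (Broken link): blocked_by=5 -> Login fails

SQL:
SELECT a.title, b.name AS agent, c.title AS blocked_by
FROM tickets a
LEFT JOIN agents b ON a.agent_id = b.id
LEFT JOIN tickets c ON a.blocked_by = c.id

Result:
title        | agent | blocked_by 
-------------+-------+------------
Off by one   | Dave  | NULL       
Wrong total  | NULL  | Off by one 
Missing icon | Dave  | NULL       
Stale cache  | Frank | NULL       
Login fails  | Dave  | Stale cache
Broken link  | Frank | Login fails


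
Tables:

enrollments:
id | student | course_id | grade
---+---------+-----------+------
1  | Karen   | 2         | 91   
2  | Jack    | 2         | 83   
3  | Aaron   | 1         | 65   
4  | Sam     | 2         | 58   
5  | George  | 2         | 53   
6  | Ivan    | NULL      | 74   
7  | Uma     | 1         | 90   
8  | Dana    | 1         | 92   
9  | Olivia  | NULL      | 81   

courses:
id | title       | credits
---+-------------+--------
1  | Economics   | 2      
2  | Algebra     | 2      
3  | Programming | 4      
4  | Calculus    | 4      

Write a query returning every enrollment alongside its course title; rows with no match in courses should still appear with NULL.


LEFT JOIN keeps every row from enrollments (the left table); where course_id has no match in courses, the course columns become NULL. Walk through each enrollment:
  - enrollment 1 (Karen): course_id=2 -> matches Algebra
  - enrollment 2 (Jack): course_id=2 -> matches Algebra
  - enrollment 3 (Aaron): course_id=1 -> matches Economics
  - enrollment 4 (Sam): course_id=2 -> matches Algebra
  - enrollment 5 (George): course_id=2 -> matches Algebra
  - enrollment 6 (Ivan): course_id=NULL, no match -> kept with NULL
  - enrollment 7 (Uma): course_id=1 -> matches Economics
  - enrollment 8 (Dana): course_id=1 -> matches Economics
  - enrollment 9 (Olivia): course_id=NULL, no match -> kept with NULL
All 9 rows appear; 2 have NULL course.

SQL:
SELECT a.student, b.title AS course
FROM enrollments a
LEFT JOIN courses b ON a.course_id = b.id

Result:
student | course   
--------+----------
Karen   | Algebra  
Jack    | Algebra  
Aaron   | Economics
Sam     | Algebra  
George  | Algebra  
Ivan    | NULL     
Uma     | Economics
Dana    | Economics
Olivia  | NULL     


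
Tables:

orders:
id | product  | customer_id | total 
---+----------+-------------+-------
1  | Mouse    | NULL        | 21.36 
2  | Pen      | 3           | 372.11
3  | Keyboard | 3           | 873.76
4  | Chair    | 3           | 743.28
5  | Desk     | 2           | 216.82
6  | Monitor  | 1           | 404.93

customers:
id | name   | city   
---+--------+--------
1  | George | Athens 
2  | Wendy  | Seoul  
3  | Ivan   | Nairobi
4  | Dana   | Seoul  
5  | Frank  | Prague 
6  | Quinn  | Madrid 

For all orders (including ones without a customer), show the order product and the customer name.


LEFT JOIN keeps every row from orders (the left table); where customer_id has no match in customers, the customer columns become NULL. Walk through each order:
  - order 1 (Mouse): customer_id=NULL, no match -> kept with NULL
  - order 2 (Pen): customer_id=3 -> matches Ivan
  - order 3 (Keyboard): customer_id=3 -> matches Ivan
  - order 4 (Chair): customer_id=3 -> matches Ivan
  - order 5 (Desk): customer_id=2 -> matches Wendy
  - order 6 (Monitor): customer_id=1 -> matches George
All 6 rows appear; 1 has NULL customer.

SQL:
SELECT a.product, b.name AS customer
FROM orders a
LEFT JOIN customers b ON a.customer_id = b.id

Result:
product  | customer
---------+---------
Mouse    | NULL    
Pen      | Ivan    
Keyboard | Ivan    
Chair    | Ivan    
Desk     | Wendy   
Monitor  | George  


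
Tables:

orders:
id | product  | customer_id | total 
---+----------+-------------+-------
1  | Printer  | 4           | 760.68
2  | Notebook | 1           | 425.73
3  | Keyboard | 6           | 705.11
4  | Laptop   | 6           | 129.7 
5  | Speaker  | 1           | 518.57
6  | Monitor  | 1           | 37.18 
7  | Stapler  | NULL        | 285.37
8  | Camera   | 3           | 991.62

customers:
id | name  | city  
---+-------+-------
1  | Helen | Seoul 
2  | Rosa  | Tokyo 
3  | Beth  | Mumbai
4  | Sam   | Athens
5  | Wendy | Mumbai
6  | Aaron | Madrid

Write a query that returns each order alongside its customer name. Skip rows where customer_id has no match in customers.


INNER JOIN keeps only orders rows whose customer_id matches an id in customers. Walk through each order:
  - order 1 (Printer): customer_id=4 -> matches Sam
  - order 2 (Notebook): customer_id=1 -> matches Helen
  - order 3 (Keyboard): customer_id=6 -> matches Aaron
  - order 4 (Laptop): customer_id=6 -> matches Aaron
  - order 5 (Speaker): customer_id=1 -> matches Helen
  - order 6 (Monitor): customer_id=1 -> matches Helen
  - order 7 (Stapler): customer_id=NULL, no match -> dropped
  - order 8 (Camera): customer_id=3 -> matches Beth
So 1 of 8 rows is dropped.

SQL:
SELECT a.product, b.name AS customer
FROM orders a
INNER JOIN customers b ON a.customer_id = b.id

Result:
product  | customer
---------+---------
Printer  | Sam     
Notebook | Helen   
Keyboard | Aaron   
Laptop   | Aaron   
Speaker  | Helen   
Monitor  | Helen   
Camera   | Beth    


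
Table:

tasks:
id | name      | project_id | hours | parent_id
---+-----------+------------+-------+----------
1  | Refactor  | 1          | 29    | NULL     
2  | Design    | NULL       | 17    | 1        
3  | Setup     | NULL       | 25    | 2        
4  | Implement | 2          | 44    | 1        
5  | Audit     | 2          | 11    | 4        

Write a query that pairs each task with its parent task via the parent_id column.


This is a self-join: tasks is joined to a second copy of itself, matching each row's parent_id to another row's id. Use LEFT JOIN so rows with parent_id=NULL are kept.
  - task 1 (Refactor): parent_id=NULL -> NULL
  - task 2 (Design): parent_id=1 -> Refactor
  - task 3 (Setup): parent_id=2 -> Design
  - task 4 (Implement): parent_id=1 -> Refactor
  - task 5 (Audit): parent_id=4 -> Implement

SQL:
SELECT a.name AS item, b.name AS parent
FROM tasks a
LEFT JOIN tasks b ON a.parent_id = b.id

Result:
item      | parent   
----------+----------
Refactor  | NULL     
Design    | Refactor 
Setup     | Design   
Implement | Refactor 
Audit     | Implement


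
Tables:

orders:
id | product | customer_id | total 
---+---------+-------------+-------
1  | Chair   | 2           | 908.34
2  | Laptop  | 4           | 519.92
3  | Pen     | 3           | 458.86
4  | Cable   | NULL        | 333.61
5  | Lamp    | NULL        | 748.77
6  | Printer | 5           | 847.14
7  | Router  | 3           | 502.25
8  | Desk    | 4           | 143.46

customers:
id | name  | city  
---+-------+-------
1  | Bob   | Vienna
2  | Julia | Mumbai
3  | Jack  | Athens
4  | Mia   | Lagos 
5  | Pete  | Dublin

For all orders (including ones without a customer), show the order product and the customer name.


LEFT JOIN keeps every row from orders (the left table); where customer_id has no match in customers, the customer columns become NULL. Walk through each order:
  - order 1 (Chair): customer_id=2 -> matches Julia
  - order 2 (Laptop): customer_id=4 -> matches Mia
  - order 3 (Pen): customer_id=3 -> matches Jack
  - order 4 (Cable): customer_id=NULL, no match -> kept with NULL
  - order 5 (Lamp): customer_id=NULL, no match -> kept with NULL
  - order 6 (Printer): customer_id=5 -> matches Pete
  - order 7 (Router): customer_id=3 -> matches Jack
  - order 8 (Desk): customer_id=4 -> matches Mia
All 8 rows appear; 2 have NULL customer.

SQL:
SELECT a.product, b.name AS customer
FROM orders a
LEFT JOIN customers b ON a.customer_id = b.id

Result:
product | customer
--------+---------
Chair   | Julia   
Laptop  | Mia     
Pen     | Jack    
Cable   | NULL    
Lamp    | NULL    
Printer | Pete    
Router  | Jack    
Desk    | Mia     


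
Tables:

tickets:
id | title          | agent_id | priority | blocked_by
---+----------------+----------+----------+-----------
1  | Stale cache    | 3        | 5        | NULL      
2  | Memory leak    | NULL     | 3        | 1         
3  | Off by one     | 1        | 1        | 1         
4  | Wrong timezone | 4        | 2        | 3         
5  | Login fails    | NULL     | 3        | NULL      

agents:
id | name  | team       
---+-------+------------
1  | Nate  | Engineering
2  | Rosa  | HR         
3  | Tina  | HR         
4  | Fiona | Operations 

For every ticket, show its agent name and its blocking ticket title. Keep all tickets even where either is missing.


Two LEFT JOINs from the same base table tickets: one to agents via agent_id, one to tickets itself via blocked_by. Both are LEFT so every ticket is preserved.
Match against agents:
  - ticket 1 (Stale cache): agent_id=3 -> matches Tina
  - ticket 2 (Memory leak): agent_id=NULL, no match -> kept with NULL
  - ticket 3 (Off by one): agent_id=1 -> matches Nate
  - ticket 4 (Wrong timezone): agent_id=4 -> matches Fiona
  - ticket 5 (Login fails): agent_id=NULL, no match -> kept with NULL
Match against tickets (self):
  - ticket 1 (Stale cache): blocked_by=NULL -> NULL
  - ticket 2 (Memory leak): blocked_by=1 -> Stale cache
  - ticket 3 (Off by one): blocked_by=1 -> Stale cache
  - ticket 4 (Wrong timezone): blocked_by=3 -> Off by one
  - ticket 5 (Login fails): blocked_by=NULL -> NULL

SQL:
SELECT a.title, b.name AS agent, c.title AS blocked_by
FROM tickets a
LEFT JOIN agents b ON a.agent_id = b.id
LEFT JOIN tickets c ON a.blocked_by = c.id

Result:
title          | agent | blocked_by 
---------------+-------+------------
Stale cache    | Tina  | NULL       
Memory leak    | NULL  | Stale cache
Off by one     | Nate  | Stale cache
Wrong timezone | Fiona | Off by one 
Login fails    | NULL  | NULL       


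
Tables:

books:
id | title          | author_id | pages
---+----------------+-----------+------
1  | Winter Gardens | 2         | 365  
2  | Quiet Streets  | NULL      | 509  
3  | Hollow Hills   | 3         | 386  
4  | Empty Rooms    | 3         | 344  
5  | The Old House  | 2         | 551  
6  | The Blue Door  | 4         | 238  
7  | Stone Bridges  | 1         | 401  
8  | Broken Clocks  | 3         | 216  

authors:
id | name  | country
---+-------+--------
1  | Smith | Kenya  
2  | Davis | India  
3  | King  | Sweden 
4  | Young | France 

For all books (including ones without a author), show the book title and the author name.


LEFT JOIN keeps every row from books (the left table); where author_id has no match in authors, the author columns become NULL. Walk through each book:
  - book 1 (Winter Gardens): author_id=2 -> matches Davis
  - book 2 (Quiet Streets): author_id=NULL, no match -> kept with NULL
  - book 3 (Hollow Hills): author_id=3 -> matches King
  - book 4 (Empty Rooms): author_id=3 -> matches King
  - book 5 (The Old House): author_id=2 -> matches Davis
  - book 6 (The Blue Door): author_id=4 -> matches Young
  - book 7 (Stone Bridges): author_id=1 -> matches Smith
  - book 8 (Broken Clocks): author_id=3 -> matches King
All 8 rows appear; 1 has NULL author.

SQL:
SELECT a.title, b.name AS author
FROM books a
LEFT JOIN authors b ON a.author_id = b.id

Result:
title          | author
---------------+-------
Winter Gardens | Davis 
Quiet Streets  | NULL  
Hollow Hills   | King  
Empty Rooms    | King  
The Old House  | Davis 
The Blue Door  | Young 
Stone Bridges  | Smith 
Broken Clocks  | King  


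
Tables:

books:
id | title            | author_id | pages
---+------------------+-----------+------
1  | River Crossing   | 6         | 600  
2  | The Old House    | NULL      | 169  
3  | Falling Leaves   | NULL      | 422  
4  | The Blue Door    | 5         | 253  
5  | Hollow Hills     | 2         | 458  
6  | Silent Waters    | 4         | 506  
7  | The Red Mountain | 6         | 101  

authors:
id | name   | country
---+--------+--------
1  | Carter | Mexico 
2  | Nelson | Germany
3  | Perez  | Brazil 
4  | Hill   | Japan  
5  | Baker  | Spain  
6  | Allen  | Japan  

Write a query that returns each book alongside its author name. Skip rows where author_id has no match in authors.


INNER JOIN keeps only books rows whose author_id matches an id in authors. Walk through each book:
  - book 1 (River Crossing): author_id=6 -> matches Allen
  - book 2 (The Old House): author_id=NULL, no match -> dropped
  - book 3 (Falling Leaves): author_id=NULL, no match -> dropped
  - book 4 (The Blue Door): author_id=5 -> matches Baker
  - book 5 (Hollow Hills): author_id=2 -> matches Nelson
  - book 6 (Silent Waters): author_id=4 -> matches Hill
  - book 7 (The Red Mountain): author_id=6 -> matches Allen
So 2 of 7 rows are dropped.

SQL:
SELECT a.title, b.name AS author
FROM books a
INNER JOIN authors b ON a.author_id = b.id

Result:
title            | author
-----------------+-------
River Crossing   | Allen 
The Blue Door    | Baker 
Hollow Hills     | Nelson
Silent Waters    | Hill  
The Red Mountain | Allen 


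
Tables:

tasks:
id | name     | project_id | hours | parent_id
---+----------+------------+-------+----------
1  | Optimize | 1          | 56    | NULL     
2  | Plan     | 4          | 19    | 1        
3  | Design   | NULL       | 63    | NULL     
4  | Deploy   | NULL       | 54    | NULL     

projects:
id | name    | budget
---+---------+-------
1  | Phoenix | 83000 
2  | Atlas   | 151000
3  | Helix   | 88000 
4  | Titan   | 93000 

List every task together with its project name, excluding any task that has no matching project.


INNER JOIN keeps only tasks rows whose project_id matches an id in projects. Walk through each task:
  - task 1 (Optimize): project_id=1 -> matches Phoenix
  - task 2 (Plan): project_id=4 -> matches Titan
  - task 3 (Design): project_id=NULL, no match -> dropped
  - task 4 (Deploy): project_id=NULL, no match -> dropped
So 2 of 4 rows are dropped.

SQL:
SELECT a.name, b.name AS project
FROM tasks a
INNER JOIN projects b ON a.project_id = b.id

Result:
name     | project
---------+--------
Optimize | Phoenix
Plan     | Titan  
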